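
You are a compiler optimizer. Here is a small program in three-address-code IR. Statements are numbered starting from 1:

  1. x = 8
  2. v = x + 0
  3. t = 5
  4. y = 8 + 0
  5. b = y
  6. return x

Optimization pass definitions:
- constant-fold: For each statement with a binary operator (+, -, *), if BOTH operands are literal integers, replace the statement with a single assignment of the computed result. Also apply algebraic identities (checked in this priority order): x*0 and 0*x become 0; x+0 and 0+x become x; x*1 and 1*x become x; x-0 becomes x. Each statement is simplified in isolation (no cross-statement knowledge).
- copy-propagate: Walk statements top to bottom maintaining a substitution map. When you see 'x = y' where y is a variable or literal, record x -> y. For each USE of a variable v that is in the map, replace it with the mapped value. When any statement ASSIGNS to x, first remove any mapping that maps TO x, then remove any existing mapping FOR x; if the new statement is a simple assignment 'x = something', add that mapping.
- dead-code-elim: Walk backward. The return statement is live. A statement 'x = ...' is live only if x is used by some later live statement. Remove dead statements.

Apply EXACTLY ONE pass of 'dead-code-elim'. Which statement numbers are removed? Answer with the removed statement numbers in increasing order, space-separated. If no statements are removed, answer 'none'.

Backward liveness scan:
Stmt 1 'x = 8': KEEP (x is live); live-in = []
Stmt 2 'v = x + 0': DEAD (v not in live set ['x'])
Stmt 3 't = 5': DEAD (t not in live set ['x'])
Stmt 4 'y = 8 + 0': DEAD (y not in live set ['x'])
Stmt 5 'b = y': DEAD (b not in live set ['x'])
Stmt 6 'return x': KEEP (return); live-in = ['x']
Removed statement numbers: [2, 3, 4, 5]
Surviving IR:
  x = 8
  return x

Answer: 2 3 4 5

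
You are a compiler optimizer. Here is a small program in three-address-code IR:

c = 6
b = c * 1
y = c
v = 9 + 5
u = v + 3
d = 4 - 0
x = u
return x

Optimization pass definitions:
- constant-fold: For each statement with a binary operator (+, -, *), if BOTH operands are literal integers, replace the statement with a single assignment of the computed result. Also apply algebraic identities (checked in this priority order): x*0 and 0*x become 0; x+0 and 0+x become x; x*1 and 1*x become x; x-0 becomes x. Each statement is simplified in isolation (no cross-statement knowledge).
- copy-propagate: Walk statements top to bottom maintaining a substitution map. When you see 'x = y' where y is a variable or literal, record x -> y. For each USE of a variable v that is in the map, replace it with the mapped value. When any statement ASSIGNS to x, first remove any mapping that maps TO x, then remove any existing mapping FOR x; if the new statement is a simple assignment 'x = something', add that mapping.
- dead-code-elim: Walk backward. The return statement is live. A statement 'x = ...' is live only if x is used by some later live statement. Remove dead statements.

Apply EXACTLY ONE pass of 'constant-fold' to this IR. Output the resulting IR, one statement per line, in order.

Answer: c = 6
b = c
y = c
v = 14
u = v + 3
d = 4
x = u
return x

Derivation:
Applying constant-fold statement-by-statement:
  [1] c = 6  (unchanged)
  [2] b = c * 1  -> b = c
  [3] y = c  (unchanged)
  [4] v = 9 + 5  -> v = 14
  [5] u = v + 3  (unchanged)
  [6] d = 4 - 0  -> d = 4
  [7] x = u  (unchanged)
  [8] return x  (unchanged)
Result (8 stmts):
  c = 6
  b = c
  y = c
  v = 14
  u = v + 3
  d = 4
  x = u
  return x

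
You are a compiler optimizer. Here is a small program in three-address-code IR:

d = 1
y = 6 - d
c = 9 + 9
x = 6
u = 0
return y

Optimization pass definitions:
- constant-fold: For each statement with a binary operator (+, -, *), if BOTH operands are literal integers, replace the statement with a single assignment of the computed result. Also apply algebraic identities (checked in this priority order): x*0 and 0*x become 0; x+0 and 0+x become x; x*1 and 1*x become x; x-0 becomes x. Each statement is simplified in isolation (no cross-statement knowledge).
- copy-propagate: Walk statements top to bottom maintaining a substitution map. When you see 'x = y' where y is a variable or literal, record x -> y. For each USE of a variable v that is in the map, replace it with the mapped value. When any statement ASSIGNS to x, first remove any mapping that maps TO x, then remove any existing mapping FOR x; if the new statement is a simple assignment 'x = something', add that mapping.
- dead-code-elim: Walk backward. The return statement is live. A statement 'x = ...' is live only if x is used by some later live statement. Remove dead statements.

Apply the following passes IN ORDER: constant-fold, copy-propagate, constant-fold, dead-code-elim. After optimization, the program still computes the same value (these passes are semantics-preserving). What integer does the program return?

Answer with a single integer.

Initial IR:
  d = 1
  y = 6 - d
  c = 9 + 9
  x = 6
  u = 0
  return y
After constant-fold (6 stmts):
  d = 1
  y = 6 - d
  c = 18
  x = 6
  u = 0
  return y
After copy-propagate (6 stmts):
  d = 1
  y = 6 - 1
  c = 18
  x = 6
  u = 0
  return y
After constant-fold (6 stmts):
  d = 1
  y = 5
  c = 18
  x = 6
  u = 0
  return y
After dead-code-elim (2 stmts):
  y = 5
  return y
Evaluate:
  d = 1  =>  d = 1
  y = 6 - d  =>  y = 5
  c = 9 + 9  =>  c = 18
  x = 6  =>  x = 6
  u = 0  =>  u = 0
  return y = 5

Answer: 5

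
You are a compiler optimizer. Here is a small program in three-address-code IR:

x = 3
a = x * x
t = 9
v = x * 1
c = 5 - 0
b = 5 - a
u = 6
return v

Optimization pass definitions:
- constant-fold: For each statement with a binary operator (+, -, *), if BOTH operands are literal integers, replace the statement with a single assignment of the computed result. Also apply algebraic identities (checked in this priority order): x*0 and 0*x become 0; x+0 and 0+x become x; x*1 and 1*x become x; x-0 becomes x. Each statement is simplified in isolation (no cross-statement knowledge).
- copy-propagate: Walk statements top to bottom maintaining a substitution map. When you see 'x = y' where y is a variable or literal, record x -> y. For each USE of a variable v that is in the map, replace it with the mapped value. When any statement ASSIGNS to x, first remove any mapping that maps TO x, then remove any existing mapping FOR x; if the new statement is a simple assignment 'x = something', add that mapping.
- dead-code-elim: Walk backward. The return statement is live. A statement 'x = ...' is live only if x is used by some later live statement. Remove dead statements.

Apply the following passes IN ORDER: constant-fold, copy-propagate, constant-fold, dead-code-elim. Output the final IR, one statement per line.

Answer: return 3

Derivation:
Initial IR:
  x = 3
  a = x * x
  t = 9
  v = x * 1
  c = 5 - 0
  b = 5 - a
  u = 6
  return v
After constant-fold (8 stmts):
  x = 3
  a = x * x
  t = 9
  v = x
  c = 5
  b = 5 - a
  u = 6
  return v
After copy-propagate (8 stmts):
  x = 3
  a = 3 * 3
  t = 9
  v = 3
  c = 5
  b = 5 - a
  u = 6
  return 3
After constant-fold (8 stmts):
  x = 3
  a = 9
  t = 9
  v = 3
  c = 5
  b = 5 - a
  u = 6
  return 3
After dead-code-elim (1 stmts):
  return 3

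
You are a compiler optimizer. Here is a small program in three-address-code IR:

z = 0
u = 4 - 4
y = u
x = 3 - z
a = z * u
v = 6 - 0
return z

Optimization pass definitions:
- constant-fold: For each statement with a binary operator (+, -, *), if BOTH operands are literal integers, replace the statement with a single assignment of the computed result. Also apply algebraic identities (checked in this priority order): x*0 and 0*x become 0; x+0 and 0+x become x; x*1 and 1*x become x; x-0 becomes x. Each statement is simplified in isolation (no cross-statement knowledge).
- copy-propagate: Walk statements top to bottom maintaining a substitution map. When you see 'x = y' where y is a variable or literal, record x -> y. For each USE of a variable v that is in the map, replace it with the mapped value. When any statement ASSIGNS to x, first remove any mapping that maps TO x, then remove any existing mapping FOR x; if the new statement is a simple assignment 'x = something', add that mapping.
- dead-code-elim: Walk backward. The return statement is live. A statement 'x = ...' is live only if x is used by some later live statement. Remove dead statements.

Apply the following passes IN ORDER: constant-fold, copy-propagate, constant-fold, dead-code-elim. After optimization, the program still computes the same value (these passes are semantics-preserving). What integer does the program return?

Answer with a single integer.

Answer: 0

Derivation:
Initial IR:
  z = 0
  u = 4 - 4
  y = u
  x = 3 - z
  a = z * u
  v = 6 - 0
  return z
After constant-fold (7 stmts):
  z = 0
  u = 0
  y = u
  x = 3 - z
  a = z * u
  v = 6
  return z
After copy-propagate (7 stmts):
  z = 0
  u = 0
  y = 0
  x = 3 - 0
  a = 0 * 0
  v = 6
  return 0
After constant-fold (7 stmts):
  z = 0
  u = 0
  y = 0
  x = 3
  a = 0
  v = 6
  return 0
After dead-code-elim (1 stmts):
  return 0
Evaluate:
  z = 0  =>  z = 0
  u = 4 - 4  =>  u = 0
  y = u  =>  y = 0
  x = 3 - z  =>  x = 3
  a = z * u  =>  a = 0
  v = 6 - 0  =>  v = 6
  return z = 0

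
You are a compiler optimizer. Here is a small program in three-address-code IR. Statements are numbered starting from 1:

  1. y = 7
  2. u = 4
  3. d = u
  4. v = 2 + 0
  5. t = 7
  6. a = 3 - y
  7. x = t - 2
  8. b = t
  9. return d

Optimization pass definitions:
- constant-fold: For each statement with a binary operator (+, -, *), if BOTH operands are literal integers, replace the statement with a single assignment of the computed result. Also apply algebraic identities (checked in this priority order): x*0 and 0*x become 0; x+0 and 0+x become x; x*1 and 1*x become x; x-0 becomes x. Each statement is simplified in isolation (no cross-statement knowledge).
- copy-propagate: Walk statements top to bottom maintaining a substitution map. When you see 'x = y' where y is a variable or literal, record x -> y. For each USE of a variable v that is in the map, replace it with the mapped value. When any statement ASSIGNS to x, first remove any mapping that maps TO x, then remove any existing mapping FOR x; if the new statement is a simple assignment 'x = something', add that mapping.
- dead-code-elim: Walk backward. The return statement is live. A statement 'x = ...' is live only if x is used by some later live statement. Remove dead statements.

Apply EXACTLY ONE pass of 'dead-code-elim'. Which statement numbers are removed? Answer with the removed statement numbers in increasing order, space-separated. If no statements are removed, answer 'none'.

Backward liveness scan:
Stmt 1 'y = 7': DEAD (y not in live set [])
Stmt 2 'u = 4': KEEP (u is live); live-in = []
Stmt 3 'd = u': KEEP (d is live); live-in = ['u']
Stmt 4 'v = 2 + 0': DEAD (v not in live set ['d'])
Stmt 5 't = 7': DEAD (t not in live set ['d'])
Stmt 6 'a = 3 - y': DEAD (a not in live set ['d'])
Stmt 7 'x = t - 2': DEAD (x not in live set ['d'])
Stmt 8 'b = t': DEAD (b not in live set ['d'])
Stmt 9 'return d': KEEP (return); live-in = ['d']
Removed statement numbers: [1, 4, 5, 6, 7, 8]
Surviving IR:
  u = 4
  d = u
  return d

Answer: 1 4 5 6 7 8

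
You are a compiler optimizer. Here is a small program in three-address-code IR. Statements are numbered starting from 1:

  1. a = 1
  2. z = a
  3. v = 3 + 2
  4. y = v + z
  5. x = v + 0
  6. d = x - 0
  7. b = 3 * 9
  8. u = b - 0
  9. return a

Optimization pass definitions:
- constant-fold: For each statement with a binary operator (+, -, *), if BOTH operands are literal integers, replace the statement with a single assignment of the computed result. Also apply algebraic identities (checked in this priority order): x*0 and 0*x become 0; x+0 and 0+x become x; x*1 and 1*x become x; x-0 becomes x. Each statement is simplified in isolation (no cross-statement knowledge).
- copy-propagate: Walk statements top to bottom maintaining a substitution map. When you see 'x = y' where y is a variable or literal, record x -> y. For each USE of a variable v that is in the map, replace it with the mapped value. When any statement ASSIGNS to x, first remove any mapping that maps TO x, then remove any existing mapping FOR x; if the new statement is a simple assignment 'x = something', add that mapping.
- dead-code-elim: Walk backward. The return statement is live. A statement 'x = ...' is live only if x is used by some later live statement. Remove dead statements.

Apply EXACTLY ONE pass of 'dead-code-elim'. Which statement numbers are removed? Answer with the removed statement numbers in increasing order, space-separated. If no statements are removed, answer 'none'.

Backward liveness scan:
Stmt 1 'a = 1': KEEP (a is live); live-in = []
Stmt 2 'z = a': DEAD (z not in live set ['a'])
Stmt 3 'v = 3 + 2': DEAD (v not in live set ['a'])
Stmt 4 'y = v + z': DEAD (y not in live set ['a'])
Stmt 5 'x = v + 0': DEAD (x not in live set ['a'])
Stmt 6 'd = x - 0': DEAD (d not in live set ['a'])
Stmt 7 'b = 3 * 9': DEAD (b not in live set ['a'])
Stmt 8 'u = b - 0': DEAD (u not in live set ['a'])
Stmt 9 'return a': KEEP (return); live-in = ['a']
Removed statement numbers: [2, 3, 4, 5, 6, 7, 8]
Surviving IR:
  a = 1
  return a

Answer: 2 3 4 5 6 7 8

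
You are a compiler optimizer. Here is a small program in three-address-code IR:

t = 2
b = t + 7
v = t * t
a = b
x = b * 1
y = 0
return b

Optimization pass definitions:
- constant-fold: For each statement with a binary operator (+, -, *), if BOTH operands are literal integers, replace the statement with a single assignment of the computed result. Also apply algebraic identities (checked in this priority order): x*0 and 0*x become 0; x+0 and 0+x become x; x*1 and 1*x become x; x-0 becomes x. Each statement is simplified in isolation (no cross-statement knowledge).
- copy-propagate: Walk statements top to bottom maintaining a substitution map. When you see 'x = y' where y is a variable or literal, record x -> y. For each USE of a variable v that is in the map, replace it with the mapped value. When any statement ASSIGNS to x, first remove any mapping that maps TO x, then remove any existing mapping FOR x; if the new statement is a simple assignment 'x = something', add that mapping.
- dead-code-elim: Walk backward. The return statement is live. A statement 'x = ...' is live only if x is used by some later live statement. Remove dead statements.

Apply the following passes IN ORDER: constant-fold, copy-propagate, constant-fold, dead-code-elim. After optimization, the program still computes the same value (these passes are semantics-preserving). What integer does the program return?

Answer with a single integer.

Initial IR:
  t = 2
  b = t + 7
  v = t * t
  a = b
  x = b * 1
  y = 0
  return b
After constant-fold (7 stmts):
  t = 2
  b = t + 7
  v = t * t
  a = b
  x = b
  y = 0
  return b
After copy-propagate (7 stmts):
  t = 2
  b = 2 + 7
  v = 2 * 2
  a = b
  x = b
  y = 0
  return b
After constant-fold (7 stmts):
  t = 2
  b = 9
  v = 4
  a = b
  x = b
  y = 0
  return b
After dead-code-elim (2 stmts):
  b = 9
  return b
Evaluate:
  t = 2  =>  t = 2
  b = t + 7  =>  b = 9
  v = t * t  =>  v = 4
  a = b  =>  a = 9
  x = b * 1  =>  x = 9
  y = 0  =>  y = 0
  return b = 9

Answer: 9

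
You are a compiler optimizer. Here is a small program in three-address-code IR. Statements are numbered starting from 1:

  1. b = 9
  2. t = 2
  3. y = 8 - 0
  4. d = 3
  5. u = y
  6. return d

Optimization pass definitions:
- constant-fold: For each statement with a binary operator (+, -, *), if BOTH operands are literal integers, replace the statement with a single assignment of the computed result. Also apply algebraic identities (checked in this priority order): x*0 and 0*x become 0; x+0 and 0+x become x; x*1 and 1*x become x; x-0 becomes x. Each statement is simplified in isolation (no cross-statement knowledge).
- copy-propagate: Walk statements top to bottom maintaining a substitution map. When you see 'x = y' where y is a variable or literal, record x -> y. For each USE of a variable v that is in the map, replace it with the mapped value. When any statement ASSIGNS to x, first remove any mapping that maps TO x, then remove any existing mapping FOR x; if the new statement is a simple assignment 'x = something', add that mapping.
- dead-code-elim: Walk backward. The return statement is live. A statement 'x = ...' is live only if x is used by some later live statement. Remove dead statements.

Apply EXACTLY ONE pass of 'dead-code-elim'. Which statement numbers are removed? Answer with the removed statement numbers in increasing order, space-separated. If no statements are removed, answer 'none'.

Backward liveness scan:
Stmt 1 'b = 9': DEAD (b not in live set [])
Stmt 2 't = 2': DEAD (t not in live set [])
Stmt 3 'y = 8 - 0': DEAD (y not in live set [])
Stmt 4 'd = 3': KEEP (d is live); live-in = []
Stmt 5 'u = y': DEAD (u not in live set ['d'])
Stmt 6 'return d': KEEP (return); live-in = ['d']
Removed statement numbers: [1, 2, 3, 5]
Surviving IR:
  d = 3
  return d

Answer: 1 2 3 5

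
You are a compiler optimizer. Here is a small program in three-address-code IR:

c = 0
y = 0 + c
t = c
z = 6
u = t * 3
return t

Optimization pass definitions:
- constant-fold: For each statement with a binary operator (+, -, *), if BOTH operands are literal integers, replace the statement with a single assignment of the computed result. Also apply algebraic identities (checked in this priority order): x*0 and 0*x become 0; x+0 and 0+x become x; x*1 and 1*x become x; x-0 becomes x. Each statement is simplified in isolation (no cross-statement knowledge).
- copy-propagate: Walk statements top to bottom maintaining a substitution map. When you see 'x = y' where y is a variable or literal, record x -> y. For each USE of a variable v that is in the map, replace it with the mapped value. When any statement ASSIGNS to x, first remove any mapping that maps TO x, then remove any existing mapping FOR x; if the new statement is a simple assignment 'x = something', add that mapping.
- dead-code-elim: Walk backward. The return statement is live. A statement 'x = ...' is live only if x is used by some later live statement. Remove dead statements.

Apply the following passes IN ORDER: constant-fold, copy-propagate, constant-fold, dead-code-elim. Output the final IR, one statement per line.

Answer: return 0

Derivation:
Initial IR:
  c = 0
  y = 0 + c
  t = c
  z = 6
  u = t * 3
  return t
After constant-fold (6 stmts):
  c = 0
  y = c
  t = c
  z = 6
  u = t * 3
  return t
After copy-propagate (6 stmts):
  c = 0
  y = 0
  t = 0
  z = 6
  u = 0 * 3
  return 0
After constant-fold (6 stmts):
  c = 0
  y = 0
  t = 0
  z = 6
  u = 0
  return 0
After dead-code-elim (1 stmts):
  return 0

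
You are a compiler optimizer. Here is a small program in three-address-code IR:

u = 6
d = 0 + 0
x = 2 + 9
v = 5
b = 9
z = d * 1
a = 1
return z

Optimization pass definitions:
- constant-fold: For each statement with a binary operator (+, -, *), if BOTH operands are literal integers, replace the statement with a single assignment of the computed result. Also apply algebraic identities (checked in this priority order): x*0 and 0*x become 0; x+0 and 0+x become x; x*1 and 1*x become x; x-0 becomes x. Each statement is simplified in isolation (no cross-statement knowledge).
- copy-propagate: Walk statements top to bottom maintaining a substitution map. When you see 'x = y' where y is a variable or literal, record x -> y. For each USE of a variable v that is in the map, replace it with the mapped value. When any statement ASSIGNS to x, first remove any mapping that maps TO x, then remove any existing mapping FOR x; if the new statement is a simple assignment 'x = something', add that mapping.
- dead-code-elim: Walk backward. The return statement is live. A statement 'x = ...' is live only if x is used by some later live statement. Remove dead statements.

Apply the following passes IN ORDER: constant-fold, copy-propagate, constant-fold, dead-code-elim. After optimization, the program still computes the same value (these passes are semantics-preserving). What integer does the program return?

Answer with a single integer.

Initial IR:
  u = 6
  d = 0 + 0
  x = 2 + 9
  v = 5
  b = 9
  z = d * 1
  a = 1
  return z
After constant-fold (8 stmts):
  u = 6
  d = 0
  x = 11
  v = 5
  b = 9
  z = d
  a = 1
  return z
After copy-propagate (8 stmts):
  u = 6
  d = 0
  x = 11
  v = 5
  b = 9
  z = 0
  a = 1
  return 0
After constant-fold (8 stmts):
  u = 6
  d = 0
  x = 11
  v = 5
  b = 9
  z = 0
  a = 1
  return 0
After dead-code-elim (1 stmts):
  return 0
Evaluate:
  u = 6  =>  u = 6
  d = 0 + 0  =>  d = 0
  x = 2 + 9  =>  x = 11
  v = 5  =>  v = 5
  b = 9  =>  b = 9
  z = d * 1  =>  z = 0
  a = 1  =>  a = 1
  return z = 0

Answer: 0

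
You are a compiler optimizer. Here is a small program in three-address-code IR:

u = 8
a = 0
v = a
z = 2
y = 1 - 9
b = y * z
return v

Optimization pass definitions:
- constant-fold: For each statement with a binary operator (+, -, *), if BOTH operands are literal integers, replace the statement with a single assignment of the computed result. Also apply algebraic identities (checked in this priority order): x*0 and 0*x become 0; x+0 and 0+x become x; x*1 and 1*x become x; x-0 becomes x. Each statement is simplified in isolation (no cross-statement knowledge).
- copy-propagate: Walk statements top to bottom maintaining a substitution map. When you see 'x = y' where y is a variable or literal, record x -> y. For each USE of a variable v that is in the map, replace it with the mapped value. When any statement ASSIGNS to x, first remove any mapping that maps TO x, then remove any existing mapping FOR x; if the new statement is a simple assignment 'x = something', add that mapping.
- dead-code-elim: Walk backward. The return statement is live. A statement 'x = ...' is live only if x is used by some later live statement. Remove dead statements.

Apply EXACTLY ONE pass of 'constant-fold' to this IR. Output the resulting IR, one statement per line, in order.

Answer: u = 8
a = 0
v = a
z = 2
y = -8
b = y * z
return v

Derivation:
Applying constant-fold statement-by-statement:
  [1] u = 8  (unchanged)
  [2] a = 0  (unchanged)
  [3] v = a  (unchanged)
  [4] z = 2  (unchanged)
  [5] y = 1 - 9  -> y = -8
  [6] b = y * z  (unchanged)
  [7] return v  (unchanged)
Result (7 stmts):
  u = 8
  a = 0
  v = a
  z = 2
  y = -8
  b = y * z
  return v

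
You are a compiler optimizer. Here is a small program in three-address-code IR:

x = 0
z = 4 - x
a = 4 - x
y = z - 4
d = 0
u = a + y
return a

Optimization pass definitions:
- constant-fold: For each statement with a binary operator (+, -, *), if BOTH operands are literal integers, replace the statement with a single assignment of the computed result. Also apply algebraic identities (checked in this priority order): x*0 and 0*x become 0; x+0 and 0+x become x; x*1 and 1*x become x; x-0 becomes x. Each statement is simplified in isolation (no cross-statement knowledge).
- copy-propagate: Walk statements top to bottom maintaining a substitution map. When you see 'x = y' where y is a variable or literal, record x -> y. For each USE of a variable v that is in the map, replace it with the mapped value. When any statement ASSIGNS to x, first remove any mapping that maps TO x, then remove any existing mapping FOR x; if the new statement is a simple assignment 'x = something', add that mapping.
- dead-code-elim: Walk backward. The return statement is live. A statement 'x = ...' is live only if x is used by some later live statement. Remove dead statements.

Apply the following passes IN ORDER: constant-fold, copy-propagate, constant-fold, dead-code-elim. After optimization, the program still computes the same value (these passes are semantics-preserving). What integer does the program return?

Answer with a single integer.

Initial IR:
  x = 0
  z = 4 - x
  a = 4 - x
  y = z - 4
  d = 0
  u = a + y
  return a
After constant-fold (7 stmts):
  x = 0
  z = 4 - x
  a = 4 - x
  y = z - 4
  d = 0
  u = a + y
  return a
After copy-propagate (7 stmts):
  x = 0
  z = 4 - 0
  a = 4 - 0
  y = z - 4
  d = 0
  u = a + y
  return a
After constant-fold (7 stmts):
  x = 0
  z = 4
  a = 4
  y = z - 4
  d = 0
  u = a + y
  return a
After dead-code-elim (2 stmts):
  a = 4
  return a
Evaluate:
  x = 0  =>  x = 0
  z = 4 - x  =>  z = 4
  a = 4 - x  =>  a = 4
  y = z - 4  =>  y = 0
  d = 0  =>  d = 0
  u = a + y  =>  u = 4
  return a = 4

Answer: 4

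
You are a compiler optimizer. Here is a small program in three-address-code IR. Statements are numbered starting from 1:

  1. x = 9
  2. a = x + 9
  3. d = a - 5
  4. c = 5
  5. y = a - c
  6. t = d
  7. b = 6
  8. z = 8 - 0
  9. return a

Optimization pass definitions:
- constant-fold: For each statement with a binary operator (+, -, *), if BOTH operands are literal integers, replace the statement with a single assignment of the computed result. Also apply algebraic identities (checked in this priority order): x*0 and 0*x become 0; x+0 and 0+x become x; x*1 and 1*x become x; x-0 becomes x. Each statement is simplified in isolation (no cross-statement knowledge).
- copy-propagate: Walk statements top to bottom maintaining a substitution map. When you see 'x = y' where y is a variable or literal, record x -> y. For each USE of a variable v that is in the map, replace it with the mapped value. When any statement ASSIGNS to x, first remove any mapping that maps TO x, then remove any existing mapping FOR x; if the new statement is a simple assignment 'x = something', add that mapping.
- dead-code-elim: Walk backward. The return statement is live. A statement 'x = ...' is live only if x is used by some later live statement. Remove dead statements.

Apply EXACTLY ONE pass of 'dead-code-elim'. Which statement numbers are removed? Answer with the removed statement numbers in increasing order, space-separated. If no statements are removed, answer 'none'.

Backward liveness scan:
Stmt 1 'x = 9': KEEP (x is live); live-in = []
Stmt 2 'a = x + 9': KEEP (a is live); live-in = ['x']
Stmt 3 'd = a - 5': DEAD (d not in live set ['a'])
Stmt 4 'c = 5': DEAD (c not in live set ['a'])
Stmt 5 'y = a - c': DEAD (y not in live set ['a'])
Stmt 6 't = d': DEAD (t not in live set ['a'])
Stmt 7 'b = 6': DEAD (b not in live set ['a'])
Stmt 8 'z = 8 - 0': DEAD (z not in live set ['a'])
Stmt 9 'return a': KEEP (return); live-in = ['a']
Removed statement numbers: [3, 4, 5, 6, 7, 8]
Surviving IR:
  x = 9
  a = x + 9
  return a

Answer: 3 4 5 6 7 8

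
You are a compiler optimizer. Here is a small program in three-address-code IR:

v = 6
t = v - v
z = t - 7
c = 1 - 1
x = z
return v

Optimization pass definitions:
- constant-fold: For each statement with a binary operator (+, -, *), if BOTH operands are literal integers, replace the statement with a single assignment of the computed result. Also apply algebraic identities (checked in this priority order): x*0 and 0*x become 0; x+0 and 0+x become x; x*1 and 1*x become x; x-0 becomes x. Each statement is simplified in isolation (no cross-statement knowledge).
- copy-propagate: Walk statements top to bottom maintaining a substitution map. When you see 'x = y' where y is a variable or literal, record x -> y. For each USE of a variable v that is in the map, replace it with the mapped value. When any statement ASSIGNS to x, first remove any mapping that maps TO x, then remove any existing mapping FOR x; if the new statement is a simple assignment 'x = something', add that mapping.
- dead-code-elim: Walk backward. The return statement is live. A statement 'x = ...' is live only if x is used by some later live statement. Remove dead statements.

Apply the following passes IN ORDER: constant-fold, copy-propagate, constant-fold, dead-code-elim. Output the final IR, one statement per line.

Initial IR:
  v = 6
  t = v - v
  z = t - 7
  c = 1 - 1
  x = z
  return v
After constant-fold (6 stmts):
  v = 6
  t = v - v
  z = t - 7
  c = 0
  x = z
  return v
After copy-propagate (6 stmts):
  v = 6
  t = 6 - 6
  z = t - 7
  c = 0
  x = z
  return 6
After constant-fold (6 stmts):
  v = 6
  t = 0
  z = t - 7
  c = 0
  x = z
  return 6
After dead-code-elim (1 stmts):
  return 6

Answer: return 6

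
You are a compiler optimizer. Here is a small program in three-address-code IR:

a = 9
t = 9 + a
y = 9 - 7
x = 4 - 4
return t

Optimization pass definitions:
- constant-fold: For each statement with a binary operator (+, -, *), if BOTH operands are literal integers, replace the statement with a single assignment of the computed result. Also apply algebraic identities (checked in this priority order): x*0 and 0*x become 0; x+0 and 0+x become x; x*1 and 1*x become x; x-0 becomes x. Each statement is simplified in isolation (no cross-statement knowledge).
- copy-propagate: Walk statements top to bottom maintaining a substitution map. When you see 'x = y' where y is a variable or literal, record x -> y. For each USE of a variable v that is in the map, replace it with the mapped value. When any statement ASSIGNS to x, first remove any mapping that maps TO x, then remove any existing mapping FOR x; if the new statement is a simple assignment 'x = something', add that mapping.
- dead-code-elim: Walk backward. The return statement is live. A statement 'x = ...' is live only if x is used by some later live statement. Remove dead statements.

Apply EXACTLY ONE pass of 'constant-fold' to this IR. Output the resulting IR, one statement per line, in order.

Answer: a = 9
t = 9 + a
y = 2
x = 0
return t

Derivation:
Applying constant-fold statement-by-statement:
  [1] a = 9  (unchanged)
  [2] t = 9 + a  (unchanged)
  [3] y = 9 - 7  -> y = 2
  [4] x = 4 - 4  -> x = 0
  [5] return t  (unchanged)
Result (5 stmts):
  a = 9
  t = 9 + a
  y = 2
  x = 0
  return t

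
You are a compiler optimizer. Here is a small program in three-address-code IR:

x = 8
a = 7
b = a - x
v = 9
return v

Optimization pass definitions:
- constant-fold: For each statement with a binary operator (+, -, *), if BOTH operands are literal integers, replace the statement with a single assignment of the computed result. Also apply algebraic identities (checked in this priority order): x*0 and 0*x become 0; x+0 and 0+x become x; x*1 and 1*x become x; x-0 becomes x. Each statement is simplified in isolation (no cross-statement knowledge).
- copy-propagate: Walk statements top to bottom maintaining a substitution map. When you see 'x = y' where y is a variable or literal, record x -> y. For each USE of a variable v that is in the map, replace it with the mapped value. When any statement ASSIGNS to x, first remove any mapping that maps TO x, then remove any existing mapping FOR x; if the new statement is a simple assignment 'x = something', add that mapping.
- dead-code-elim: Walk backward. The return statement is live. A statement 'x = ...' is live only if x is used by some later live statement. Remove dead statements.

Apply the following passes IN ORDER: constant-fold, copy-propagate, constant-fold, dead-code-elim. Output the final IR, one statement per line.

Answer: return 9

Derivation:
Initial IR:
  x = 8
  a = 7
  b = a - x
  v = 9
  return v
After constant-fold (5 stmts):
  x = 8
  a = 7
  b = a - x
  v = 9
  return v
After copy-propagate (5 stmts):
  x = 8
  a = 7
  b = 7 - 8
  v = 9
  return 9
After constant-fold (5 stmts):
  x = 8
  a = 7
  b = -1
  v = 9
  return 9
After dead-code-elim (1 stmts):
  return 9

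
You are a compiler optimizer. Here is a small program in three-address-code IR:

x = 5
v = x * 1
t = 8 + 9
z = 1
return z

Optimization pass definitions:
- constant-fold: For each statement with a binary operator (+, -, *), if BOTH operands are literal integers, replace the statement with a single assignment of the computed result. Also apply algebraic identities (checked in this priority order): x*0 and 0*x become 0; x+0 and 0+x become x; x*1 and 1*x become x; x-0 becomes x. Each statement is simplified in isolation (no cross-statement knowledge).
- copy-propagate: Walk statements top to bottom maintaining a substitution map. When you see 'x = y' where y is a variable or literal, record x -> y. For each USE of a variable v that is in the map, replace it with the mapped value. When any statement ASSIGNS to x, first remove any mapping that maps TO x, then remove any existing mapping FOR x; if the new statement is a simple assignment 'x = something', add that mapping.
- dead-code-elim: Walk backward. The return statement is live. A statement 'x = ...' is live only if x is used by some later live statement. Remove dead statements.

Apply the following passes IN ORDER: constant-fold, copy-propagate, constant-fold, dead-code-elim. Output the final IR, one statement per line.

Answer: return 1

Derivation:
Initial IR:
  x = 5
  v = x * 1
  t = 8 + 9
  z = 1
  return z
After constant-fold (5 stmts):
  x = 5
  v = x
  t = 17
  z = 1
  return z
After copy-propagate (5 stmts):
  x = 5
  v = 5
  t = 17
  z = 1
  return 1
After constant-fold (5 stmts):
  x = 5
  v = 5
  t = 17
  z = 1
  return 1
After dead-code-elim (1 stmts):
  return 1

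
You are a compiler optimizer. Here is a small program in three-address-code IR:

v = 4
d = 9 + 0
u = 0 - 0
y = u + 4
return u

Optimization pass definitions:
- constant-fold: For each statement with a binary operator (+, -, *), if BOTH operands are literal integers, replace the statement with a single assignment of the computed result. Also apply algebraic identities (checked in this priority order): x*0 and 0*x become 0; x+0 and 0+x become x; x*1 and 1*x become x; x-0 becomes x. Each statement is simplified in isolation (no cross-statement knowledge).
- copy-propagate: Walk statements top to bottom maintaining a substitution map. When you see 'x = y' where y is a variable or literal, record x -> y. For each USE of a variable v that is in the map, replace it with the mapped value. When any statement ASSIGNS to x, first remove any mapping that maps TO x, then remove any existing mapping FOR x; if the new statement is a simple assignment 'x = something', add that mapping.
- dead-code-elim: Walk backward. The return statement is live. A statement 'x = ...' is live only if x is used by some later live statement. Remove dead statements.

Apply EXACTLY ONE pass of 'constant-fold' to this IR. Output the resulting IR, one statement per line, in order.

Applying constant-fold statement-by-statement:
  [1] v = 4  (unchanged)
  [2] d = 9 + 0  -> d = 9
  [3] u = 0 - 0  -> u = 0
  [4] y = u + 4  (unchanged)
  [5] return u  (unchanged)
Result (5 stmts):
  v = 4
  d = 9
  u = 0
  y = u + 4
  return u

Answer: v = 4
d = 9
u = 0
y = u + 4
return u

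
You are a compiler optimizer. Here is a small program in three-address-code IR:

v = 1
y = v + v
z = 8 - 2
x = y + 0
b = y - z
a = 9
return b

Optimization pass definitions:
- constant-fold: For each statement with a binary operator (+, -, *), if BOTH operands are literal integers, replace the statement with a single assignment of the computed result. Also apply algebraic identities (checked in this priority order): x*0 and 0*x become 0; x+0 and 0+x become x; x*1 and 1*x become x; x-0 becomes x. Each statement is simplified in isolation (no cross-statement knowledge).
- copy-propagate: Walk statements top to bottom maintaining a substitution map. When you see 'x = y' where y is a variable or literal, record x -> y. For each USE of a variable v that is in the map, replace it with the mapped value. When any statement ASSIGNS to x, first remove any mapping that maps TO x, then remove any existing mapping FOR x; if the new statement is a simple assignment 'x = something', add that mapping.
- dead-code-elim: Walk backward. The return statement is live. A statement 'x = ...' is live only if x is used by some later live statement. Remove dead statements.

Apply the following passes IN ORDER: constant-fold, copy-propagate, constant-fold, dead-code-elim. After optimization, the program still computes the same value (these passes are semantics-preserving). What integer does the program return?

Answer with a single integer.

Initial IR:
  v = 1
  y = v + v
  z = 8 - 2
  x = y + 0
  b = y - z
  a = 9
  return b
After constant-fold (7 stmts):
  v = 1
  y = v + v
  z = 6
  x = y
  b = y - z
  a = 9
  return b
After copy-propagate (7 stmts):
  v = 1
  y = 1 + 1
  z = 6
  x = y
  b = y - 6
  a = 9
  return b
After constant-fold (7 stmts):
  v = 1
  y = 2
  z = 6
  x = y
  b = y - 6
  a = 9
  return b
After dead-code-elim (3 stmts):
  y = 2
  b = y - 6
  return b
Evaluate:
  v = 1  =>  v = 1
  y = v + v  =>  y = 2
  z = 8 - 2  =>  z = 6
  x = y + 0  =>  x = 2
  b = y - z  =>  b = -4
  a = 9  =>  a = 9
  return b = -4

Answer: -4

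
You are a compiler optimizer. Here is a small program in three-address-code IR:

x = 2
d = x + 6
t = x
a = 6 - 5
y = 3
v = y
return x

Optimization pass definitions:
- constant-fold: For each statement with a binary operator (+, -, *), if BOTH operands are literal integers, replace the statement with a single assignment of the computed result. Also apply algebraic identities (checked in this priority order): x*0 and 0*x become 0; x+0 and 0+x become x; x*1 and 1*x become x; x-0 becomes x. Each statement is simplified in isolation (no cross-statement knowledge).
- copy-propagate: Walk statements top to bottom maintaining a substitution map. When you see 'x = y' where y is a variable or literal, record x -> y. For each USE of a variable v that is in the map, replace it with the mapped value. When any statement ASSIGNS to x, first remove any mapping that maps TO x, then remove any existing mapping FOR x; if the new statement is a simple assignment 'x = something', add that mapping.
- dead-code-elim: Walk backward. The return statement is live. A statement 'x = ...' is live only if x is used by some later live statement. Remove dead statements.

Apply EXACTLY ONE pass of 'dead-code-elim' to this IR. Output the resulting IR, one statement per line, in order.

Applying dead-code-elim statement-by-statement:
  [7] return x  -> KEEP (return); live=['x']
  [6] v = y  -> DEAD (v not live)
  [5] y = 3  -> DEAD (y not live)
  [4] a = 6 - 5  -> DEAD (a not live)
  [3] t = x  -> DEAD (t not live)
  [2] d = x + 6  -> DEAD (d not live)
  [1] x = 2  -> KEEP; live=[]
Result (2 stmts):
  x = 2
  return x

Answer: x = 2
return x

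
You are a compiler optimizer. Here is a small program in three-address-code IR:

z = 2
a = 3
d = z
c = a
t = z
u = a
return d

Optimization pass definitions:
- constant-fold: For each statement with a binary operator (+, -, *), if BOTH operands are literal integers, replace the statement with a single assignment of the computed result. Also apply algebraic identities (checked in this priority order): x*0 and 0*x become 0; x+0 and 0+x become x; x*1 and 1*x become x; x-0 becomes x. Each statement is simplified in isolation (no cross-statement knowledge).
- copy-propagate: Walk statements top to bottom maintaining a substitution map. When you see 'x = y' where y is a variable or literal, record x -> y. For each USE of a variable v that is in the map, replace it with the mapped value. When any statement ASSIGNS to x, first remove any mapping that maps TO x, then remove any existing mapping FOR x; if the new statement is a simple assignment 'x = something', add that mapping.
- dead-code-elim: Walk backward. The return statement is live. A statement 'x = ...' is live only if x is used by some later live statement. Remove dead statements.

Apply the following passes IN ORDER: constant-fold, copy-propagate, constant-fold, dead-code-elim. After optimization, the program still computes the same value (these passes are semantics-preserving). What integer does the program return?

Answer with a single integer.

Answer: 2

Derivation:
Initial IR:
  z = 2
  a = 3
  d = z
  c = a
  t = z
  u = a
  return d
After constant-fold (7 stmts):
  z = 2
  a = 3
  d = z
  c = a
  t = z
  u = a
  return d
After copy-propagate (7 stmts):
  z = 2
  a = 3
  d = 2
  c = 3
  t = 2
  u = 3
  return 2
After constant-fold (7 stmts):
  z = 2
  a = 3
  d = 2
  c = 3
  t = 2
  u = 3
  return 2
After dead-code-elim (1 stmts):
  return 2
Evaluate:
  z = 2  =>  z = 2
  a = 3  =>  a = 3
  d = z  =>  d = 2
  c = a  =>  c = 3
  t = z  =>  t = 2
  u = a  =>  u = 3
  return d = 2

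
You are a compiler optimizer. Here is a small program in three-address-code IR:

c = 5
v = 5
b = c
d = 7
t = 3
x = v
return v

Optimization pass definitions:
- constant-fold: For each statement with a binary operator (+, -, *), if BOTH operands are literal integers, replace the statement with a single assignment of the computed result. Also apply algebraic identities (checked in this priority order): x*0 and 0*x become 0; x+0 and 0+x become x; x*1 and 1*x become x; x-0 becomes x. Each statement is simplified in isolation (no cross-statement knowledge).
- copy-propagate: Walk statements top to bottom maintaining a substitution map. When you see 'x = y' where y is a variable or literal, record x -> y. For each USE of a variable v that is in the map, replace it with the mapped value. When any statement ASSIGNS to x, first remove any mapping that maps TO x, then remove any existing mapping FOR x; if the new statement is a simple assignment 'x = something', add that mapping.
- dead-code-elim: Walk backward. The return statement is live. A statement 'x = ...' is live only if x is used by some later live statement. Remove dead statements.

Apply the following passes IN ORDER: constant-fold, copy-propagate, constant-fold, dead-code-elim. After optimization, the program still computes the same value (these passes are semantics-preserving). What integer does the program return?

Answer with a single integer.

Answer: 5

Derivation:
Initial IR:
  c = 5
  v = 5
  b = c
  d = 7
  t = 3
  x = v
  return v
After constant-fold (7 stmts):
  c = 5
  v = 5
  b = c
  d = 7
  t = 3
  x = v
  return v
After copy-propagate (7 stmts):
  c = 5
  v = 5
  b = 5
  d = 7
  t = 3
  x = 5
  return 5
After constant-fold (7 stmts):
  c = 5
  v = 5
  b = 5
  d = 7
  t = 3
  x = 5
  return 5
After dead-code-elim (1 stmts):
  return 5
Evaluate:
  c = 5  =>  c = 5
  v = 5  =>  v = 5
  b = c  =>  b = 5
  d = 7  =>  d = 7
  t = 3  =>  t = 3
  x = v  =>  x = 5
  return v = 5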